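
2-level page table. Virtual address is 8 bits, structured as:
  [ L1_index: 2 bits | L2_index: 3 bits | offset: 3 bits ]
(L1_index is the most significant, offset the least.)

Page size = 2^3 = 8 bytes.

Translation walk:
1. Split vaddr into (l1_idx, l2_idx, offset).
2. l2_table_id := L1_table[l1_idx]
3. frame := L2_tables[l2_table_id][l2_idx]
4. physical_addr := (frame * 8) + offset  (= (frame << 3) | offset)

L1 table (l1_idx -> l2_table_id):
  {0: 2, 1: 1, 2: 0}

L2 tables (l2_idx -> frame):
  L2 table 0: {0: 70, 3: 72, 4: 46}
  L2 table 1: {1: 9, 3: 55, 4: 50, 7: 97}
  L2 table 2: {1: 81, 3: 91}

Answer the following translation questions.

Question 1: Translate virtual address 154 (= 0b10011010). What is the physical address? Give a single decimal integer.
Answer: 578

Derivation:
vaddr = 154 = 0b10011010
Split: l1_idx=2, l2_idx=3, offset=2
L1[2] = 0
L2[0][3] = 72
paddr = 72 * 8 + 2 = 578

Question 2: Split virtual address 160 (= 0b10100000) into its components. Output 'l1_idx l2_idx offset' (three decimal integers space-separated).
vaddr = 160 = 0b10100000
  top 2 bits -> l1_idx = 2
  next 3 bits -> l2_idx = 4
  bottom 3 bits -> offset = 0

Answer: 2 4 0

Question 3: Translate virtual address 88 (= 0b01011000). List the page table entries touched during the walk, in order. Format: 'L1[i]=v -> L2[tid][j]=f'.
vaddr = 88 = 0b01011000
Split: l1_idx=1, l2_idx=3, offset=0

Answer: L1[1]=1 -> L2[1][3]=55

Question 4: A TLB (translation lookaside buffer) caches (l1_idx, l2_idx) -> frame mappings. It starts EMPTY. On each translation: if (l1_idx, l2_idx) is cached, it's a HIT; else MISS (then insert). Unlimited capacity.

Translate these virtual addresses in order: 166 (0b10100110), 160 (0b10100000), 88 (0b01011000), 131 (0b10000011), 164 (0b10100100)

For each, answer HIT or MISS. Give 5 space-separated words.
Answer: MISS HIT MISS MISS HIT

Derivation:
vaddr=166: (2,4) not in TLB -> MISS, insert
vaddr=160: (2,4) in TLB -> HIT
vaddr=88: (1,3) not in TLB -> MISS, insert
vaddr=131: (2,0) not in TLB -> MISS, insert
vaddr=164: (2,4) in TLB -> HIT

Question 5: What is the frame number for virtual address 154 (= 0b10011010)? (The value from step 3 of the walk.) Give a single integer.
vaddr = 154: l1_idx=2, l2_idx=3
L1[2] = 0; L2[0][3] = 72

Answer: 72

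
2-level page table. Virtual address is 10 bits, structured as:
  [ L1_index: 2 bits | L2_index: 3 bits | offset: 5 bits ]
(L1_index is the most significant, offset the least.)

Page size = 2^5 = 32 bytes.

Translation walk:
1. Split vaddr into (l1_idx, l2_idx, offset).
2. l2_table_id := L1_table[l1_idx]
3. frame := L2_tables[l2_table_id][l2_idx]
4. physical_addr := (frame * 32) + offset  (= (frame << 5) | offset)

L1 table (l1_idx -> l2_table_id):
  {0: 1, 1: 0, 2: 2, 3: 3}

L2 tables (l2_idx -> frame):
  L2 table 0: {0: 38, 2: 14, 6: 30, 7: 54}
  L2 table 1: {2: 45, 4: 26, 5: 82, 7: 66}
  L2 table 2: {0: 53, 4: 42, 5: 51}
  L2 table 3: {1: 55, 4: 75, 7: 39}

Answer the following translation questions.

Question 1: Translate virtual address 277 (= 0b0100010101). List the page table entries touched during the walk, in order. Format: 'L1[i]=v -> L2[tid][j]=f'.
Answer: L1[1]=0 -> L2[0][0]=38

Derivation:
vaddr = 277 = 0b0100010101
Split: l1_idx=1, l2_idx=0, offset=21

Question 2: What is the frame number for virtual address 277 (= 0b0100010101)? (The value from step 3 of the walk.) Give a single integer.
Answer: 38

Derivation:
vaddr = 277: l1_idx=1, l2_idx=0
L1[1] = 0; L2[0][0] = 38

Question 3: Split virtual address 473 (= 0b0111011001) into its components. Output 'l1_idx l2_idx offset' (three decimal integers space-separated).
vaddr = 473 = 0b0111011001
  top 2 bits -> l1_idx = 1
  next 3 bits -> l2_idx = 6
  bottom 5 bits -> offset = 25

Answer: 1 6 25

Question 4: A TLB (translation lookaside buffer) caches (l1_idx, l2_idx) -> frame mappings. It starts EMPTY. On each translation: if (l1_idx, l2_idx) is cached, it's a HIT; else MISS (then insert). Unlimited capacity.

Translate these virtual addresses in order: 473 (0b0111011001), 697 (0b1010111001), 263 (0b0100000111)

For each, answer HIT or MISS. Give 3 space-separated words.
Answer: MISS MISS MISS

Derivation:
vaddr=473: (1,6) not in TLB -> MISS, insert
vaddr=697: (2,5) not in TLB -> MISS, insert
vaddr=263: (1,0) not in TLB -> MISS, insert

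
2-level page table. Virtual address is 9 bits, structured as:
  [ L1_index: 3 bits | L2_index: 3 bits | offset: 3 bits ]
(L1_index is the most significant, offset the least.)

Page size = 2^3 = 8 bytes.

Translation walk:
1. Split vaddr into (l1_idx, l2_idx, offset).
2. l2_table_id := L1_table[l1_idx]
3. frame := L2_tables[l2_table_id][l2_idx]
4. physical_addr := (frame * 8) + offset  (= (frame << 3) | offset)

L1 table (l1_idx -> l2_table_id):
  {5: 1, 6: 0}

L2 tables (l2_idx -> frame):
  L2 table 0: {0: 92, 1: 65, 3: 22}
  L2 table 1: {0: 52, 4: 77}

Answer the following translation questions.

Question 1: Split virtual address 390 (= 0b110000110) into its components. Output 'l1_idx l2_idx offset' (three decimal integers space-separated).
Answer: 6 0 6

Derivation:
vaddr = 390 = 0b110000110
  top 3 bits -> l1_idx = 6
  next 3 bits -> l2_idx = 0
  bottom 3 bits -> offset = 6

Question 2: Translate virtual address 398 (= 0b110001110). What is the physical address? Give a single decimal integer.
Answer: 526

Derivation:
vaddr = 398 = 0b110001110
Split: l1_idx=6, l2_idx=1, offset=6
L1[6] = 0
L2[0][1] = 65
paddr = 65 * 8 + 6 = 526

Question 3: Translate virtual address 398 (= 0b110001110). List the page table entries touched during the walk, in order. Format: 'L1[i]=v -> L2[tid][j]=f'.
Answer: L1[6]=0 -> L2[0][1]=65

Derivation:
vaddr = 398 = 0b110001110
Split: l1_idx=6, l2_idx=1, offset=6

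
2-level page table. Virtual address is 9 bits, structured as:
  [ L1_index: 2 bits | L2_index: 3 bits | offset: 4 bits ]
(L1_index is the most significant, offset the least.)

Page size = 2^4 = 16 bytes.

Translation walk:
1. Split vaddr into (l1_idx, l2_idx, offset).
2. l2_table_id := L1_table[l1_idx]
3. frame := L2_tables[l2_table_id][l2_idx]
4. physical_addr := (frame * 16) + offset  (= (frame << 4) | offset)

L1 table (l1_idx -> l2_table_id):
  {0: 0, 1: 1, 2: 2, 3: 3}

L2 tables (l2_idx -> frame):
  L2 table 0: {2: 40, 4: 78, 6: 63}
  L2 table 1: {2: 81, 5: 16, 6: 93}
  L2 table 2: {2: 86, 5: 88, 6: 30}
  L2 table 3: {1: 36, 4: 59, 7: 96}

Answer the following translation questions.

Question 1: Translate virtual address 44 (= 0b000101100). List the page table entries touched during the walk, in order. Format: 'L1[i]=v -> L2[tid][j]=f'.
vaddr = 44 = 0b000101100
Split: l1_idx=0, l2_idx=2, offset=12

Answer: L1[0]=0 -> L2[0][2]=40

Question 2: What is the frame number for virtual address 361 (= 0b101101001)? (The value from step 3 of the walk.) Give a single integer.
Answer: 30

Derivation:
vaddr = 361: l1_idx=2, l2_idx=6
L1[2] = 2; L2[2][6] = 30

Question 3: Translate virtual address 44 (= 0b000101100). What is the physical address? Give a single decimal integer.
Answer: 652

Derivation:
vaddr = 44 = 0b000101100
Split: l1_idx=0, l2_idx=2, offset=12
L1[0] = 0
L2[0][2] = 40
paddr = 40 * 16 + 12 = 652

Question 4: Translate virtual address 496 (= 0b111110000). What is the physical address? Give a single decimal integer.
vaddr = 496 = 0b111110000
Split: l1_idx=3, l2_idx=7, offset=0
L1[3] = 3
L2[3][7] = 96
paddr = 96 * 16 + 0 = 1536

Answer: 1536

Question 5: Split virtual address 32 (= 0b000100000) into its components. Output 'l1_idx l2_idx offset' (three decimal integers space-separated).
Answer: 0 2 0

Derivation:
vaddr = 32 = 0b000100000
  top 2 bits -> l1_idx = 0
  next 3 bits -> l2_idx = 2
  bottom 4 bits -> offset = 0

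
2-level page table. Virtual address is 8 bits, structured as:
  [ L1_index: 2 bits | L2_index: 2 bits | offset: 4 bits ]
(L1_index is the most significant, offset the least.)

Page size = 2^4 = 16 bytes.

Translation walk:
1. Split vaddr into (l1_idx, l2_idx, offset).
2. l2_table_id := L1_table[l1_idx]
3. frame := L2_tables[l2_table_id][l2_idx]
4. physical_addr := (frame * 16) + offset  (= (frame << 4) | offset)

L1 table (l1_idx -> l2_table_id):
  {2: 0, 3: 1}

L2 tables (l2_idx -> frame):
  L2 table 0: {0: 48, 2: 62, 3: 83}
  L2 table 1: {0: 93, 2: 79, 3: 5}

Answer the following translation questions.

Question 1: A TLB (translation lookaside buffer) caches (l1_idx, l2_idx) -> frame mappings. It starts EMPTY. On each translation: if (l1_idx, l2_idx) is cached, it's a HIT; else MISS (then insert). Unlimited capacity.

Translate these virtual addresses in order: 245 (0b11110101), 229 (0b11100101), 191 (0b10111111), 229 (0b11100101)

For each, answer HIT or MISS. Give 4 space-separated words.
Answer: MISS MISS MISS HIT

Derivation:
vaddr=245: (3,3) not in TLB -> MISS, insert
vaddr=229: (3,2) not in TLB -> MISS, insert
vaddr=191: (2,3) not in TLB -> MISS, insert
vaddr=229: (3,2) in TLB -> HIT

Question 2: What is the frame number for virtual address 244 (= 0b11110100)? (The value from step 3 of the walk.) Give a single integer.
Answer: 5

Derivation:
vaddr = 244: l1_idx=3, l2_idx=3
L1[3] = 1; L2[1][3] = 5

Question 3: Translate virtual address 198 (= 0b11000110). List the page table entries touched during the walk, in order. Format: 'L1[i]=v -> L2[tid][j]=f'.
vaddr = 198 = 0b11000110
Split: l1_idx=3, l2_idx=0, offset=6

Answer: L1[3]=1 -> L2[1][0]=93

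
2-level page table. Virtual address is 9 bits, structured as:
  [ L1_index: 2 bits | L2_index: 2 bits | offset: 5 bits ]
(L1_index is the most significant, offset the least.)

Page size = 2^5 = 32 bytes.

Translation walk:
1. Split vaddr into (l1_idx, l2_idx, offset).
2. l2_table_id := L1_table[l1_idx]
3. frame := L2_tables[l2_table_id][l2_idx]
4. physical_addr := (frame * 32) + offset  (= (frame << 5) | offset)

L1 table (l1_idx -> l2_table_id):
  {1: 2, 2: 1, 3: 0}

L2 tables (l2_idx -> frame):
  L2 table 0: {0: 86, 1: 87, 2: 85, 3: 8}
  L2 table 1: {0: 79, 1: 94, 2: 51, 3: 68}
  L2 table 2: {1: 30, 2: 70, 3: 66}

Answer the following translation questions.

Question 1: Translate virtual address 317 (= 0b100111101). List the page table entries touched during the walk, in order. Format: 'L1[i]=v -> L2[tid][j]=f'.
vaddr = 317 = 0b100111101
Split: l1_idx=2, l2_idx=1, offset=29

Answer: L1[2]=1 -> L2[1][1]=94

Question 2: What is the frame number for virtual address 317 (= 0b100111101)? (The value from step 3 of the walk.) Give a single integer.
vaddr = 317: l1_idx=2, l2_idx=1
L1[2] = 1; L2[1][1] = 94

Answer: 94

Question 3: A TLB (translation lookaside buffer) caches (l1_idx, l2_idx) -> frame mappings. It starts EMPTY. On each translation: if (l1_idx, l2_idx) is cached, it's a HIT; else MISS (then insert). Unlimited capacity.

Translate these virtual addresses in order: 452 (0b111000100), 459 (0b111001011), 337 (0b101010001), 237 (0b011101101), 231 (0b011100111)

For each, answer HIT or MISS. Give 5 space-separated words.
vaddr=452: (3,2) not in TLB -> MISS, insert
vaddr=459: (3,2) in TLB -> HIT
vaddr=337: (2,2) not in TLB -> MISS, insert
vaddr=237: (1,3) not in TLB -> MISS, insert
vaddr=231: (1,3) in TLB -> HIT

Answer: MISS HIT MISS MISS HIT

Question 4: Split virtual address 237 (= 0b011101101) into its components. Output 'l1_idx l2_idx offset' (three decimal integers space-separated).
vaddr = 237 = 0b011101101
  top 2 bits -> l1_idx = 1
  next 2 bits -> l2_idx = 3
  bottom 5 bits -> offset = 13

Answer: 1 3 13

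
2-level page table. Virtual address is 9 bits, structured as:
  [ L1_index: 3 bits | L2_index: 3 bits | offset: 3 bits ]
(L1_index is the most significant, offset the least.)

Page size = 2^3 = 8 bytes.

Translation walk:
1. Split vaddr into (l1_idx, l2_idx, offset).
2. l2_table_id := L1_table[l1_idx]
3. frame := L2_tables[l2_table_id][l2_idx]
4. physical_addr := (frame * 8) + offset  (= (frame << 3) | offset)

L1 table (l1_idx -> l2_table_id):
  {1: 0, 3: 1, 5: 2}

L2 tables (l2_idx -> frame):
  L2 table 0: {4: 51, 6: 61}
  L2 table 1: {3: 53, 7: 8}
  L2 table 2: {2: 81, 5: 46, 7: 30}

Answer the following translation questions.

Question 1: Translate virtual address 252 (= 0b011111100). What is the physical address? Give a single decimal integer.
Answer: 68

Derivation:
vaddr = 252 = 0b011111100
Split: l1_idx=3, l2_idx=7, offset=4
L1[3] = 1
L2[1][7] = 8
paddr = 8 * 8 + 4 = 68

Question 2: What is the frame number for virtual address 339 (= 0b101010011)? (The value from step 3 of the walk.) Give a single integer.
vaddr = 339: l1_idx=5, l2_idx=2
L1[5] = 2; L2[2][2] = 81

Answer: 81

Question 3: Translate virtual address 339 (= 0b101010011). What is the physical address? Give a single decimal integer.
Answer: 651

Derivation:
vaddr = 339 = 0b101010011
Split: l1_idx=5, l2_idx=2, offset=3
L1[5] = 2
L2[2][2] = 81
paddr = 81 * 8 + 3 = 651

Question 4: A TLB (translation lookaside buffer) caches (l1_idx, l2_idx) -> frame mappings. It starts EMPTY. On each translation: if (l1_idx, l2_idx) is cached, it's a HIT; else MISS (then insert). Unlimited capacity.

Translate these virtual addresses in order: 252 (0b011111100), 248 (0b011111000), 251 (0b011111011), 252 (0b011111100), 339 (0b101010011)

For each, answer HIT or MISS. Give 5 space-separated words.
vaddr=252: (3,7) not in TLB -> MISS, insert
vaddr=248: (3,7) in TLB -> HIT
vaddr=251: (3,7) in TLB -> HIT
vaddr=252: (3,7) in TLB -> HIT
vaddr=339: (5,2) not in TLB -> MISS, insert

Answer: MISS HIT HIT HIT MISS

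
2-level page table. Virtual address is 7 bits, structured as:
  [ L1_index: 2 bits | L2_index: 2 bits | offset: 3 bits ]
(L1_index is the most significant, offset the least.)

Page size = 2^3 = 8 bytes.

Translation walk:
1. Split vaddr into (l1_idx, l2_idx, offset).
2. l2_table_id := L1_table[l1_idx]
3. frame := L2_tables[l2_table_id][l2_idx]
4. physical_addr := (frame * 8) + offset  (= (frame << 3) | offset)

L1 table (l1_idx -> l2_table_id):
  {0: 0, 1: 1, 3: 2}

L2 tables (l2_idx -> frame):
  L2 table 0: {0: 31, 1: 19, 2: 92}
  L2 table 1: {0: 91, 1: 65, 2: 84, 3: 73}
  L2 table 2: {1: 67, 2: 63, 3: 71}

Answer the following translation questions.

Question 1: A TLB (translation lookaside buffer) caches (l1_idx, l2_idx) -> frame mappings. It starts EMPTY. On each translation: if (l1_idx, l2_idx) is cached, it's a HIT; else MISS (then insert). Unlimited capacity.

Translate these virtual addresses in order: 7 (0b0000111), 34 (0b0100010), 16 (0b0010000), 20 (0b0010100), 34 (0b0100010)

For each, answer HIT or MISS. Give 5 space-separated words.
Answer: MISS MISS MISS HIT HIT

Derivation:
vaddr=7: (0,0) not in TLB -> MISS, insert
vaddr=34: (1,0) not in TLB -> MISS, insert
vaddr=16: (0,2) not in TLB -> MISS, insert
vaddr=20: (0,2) in TLB -> HIT
vaddr=34: (1,0) in TLB -> HIT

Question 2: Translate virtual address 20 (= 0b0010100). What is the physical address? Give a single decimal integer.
Answer: 740

Derivation:
vaddr = 20 = 0b0010100
Split: l1_idx=0, l2_idx=2, offset=4
L1[0] = 0
L2[0][2] = 92
paddr = 92 * 8 + 4 = 740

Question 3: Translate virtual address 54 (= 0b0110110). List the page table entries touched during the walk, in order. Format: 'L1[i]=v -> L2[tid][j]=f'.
Answer: L1[1]=1 -> L2[1][2]=84

Derivation:
vaddr = 54 = 0b0110110
Split: l1_idx=1, l2_idx=2, offset=6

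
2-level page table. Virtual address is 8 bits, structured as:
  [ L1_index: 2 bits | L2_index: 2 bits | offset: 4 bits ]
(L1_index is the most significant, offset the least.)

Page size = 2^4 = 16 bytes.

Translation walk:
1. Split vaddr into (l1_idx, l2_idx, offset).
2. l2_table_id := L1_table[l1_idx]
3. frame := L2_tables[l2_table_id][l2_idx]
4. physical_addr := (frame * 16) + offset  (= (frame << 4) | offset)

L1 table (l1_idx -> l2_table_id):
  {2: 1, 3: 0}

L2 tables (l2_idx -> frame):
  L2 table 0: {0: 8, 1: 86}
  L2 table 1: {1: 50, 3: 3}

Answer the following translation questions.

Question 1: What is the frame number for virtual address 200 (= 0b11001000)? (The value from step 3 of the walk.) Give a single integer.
vaddr = 200: l1_idx=3, l2_idx=0
L1[3] = 0; L2[0][0] = 8

Answer: 8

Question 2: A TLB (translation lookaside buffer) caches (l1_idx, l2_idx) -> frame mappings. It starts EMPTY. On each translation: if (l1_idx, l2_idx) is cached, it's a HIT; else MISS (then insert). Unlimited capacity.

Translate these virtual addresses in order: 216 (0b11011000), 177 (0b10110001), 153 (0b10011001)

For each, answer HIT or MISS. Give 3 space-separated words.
vaddr=216: (3,1) not in TLB -> MISS, insert
vaddr=177: (2,3) not in TLB -> MISS, insert
vaddr=153: (2,1) not in TLB -> MISS, insert

Answer: MISS MISS MISS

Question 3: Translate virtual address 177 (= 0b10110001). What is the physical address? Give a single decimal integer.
Answer: 49

Derivation:
vaddr = 177 = 0b10110001
Split: l1_idx=2, l2_idx=3, offset=1
L1[2] = 1
L2[1][3] = 3
paddr = 3 * 16 + 1 = 49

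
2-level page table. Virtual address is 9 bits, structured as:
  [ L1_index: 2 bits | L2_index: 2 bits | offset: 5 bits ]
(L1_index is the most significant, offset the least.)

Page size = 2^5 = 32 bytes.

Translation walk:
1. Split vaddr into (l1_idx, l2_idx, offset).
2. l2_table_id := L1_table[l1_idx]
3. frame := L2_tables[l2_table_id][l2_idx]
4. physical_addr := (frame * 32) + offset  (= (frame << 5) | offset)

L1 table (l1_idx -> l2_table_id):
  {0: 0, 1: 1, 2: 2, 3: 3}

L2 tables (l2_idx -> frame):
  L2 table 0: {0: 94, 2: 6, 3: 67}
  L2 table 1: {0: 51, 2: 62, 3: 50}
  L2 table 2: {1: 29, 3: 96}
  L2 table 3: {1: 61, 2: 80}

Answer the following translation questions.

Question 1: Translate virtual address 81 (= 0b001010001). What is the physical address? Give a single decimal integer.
Answer: 209

Derivation:
vaddr = 81 = 0b001010001
Split: l1_idx=0, l2_idx=2, offset=17
L1[0] = 0
L2[0][2] = 6
paddr = 6 * 32 + 17 = 209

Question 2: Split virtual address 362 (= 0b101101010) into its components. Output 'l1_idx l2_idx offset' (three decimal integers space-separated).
Answer: 2 3 10

Derivation:
vaddr = 362 = 0b101101010
  top 2 bits -> l1_idx = 2
  next 2 bits -> l2_idx = 3
  bottom 5 bits -> offset = 10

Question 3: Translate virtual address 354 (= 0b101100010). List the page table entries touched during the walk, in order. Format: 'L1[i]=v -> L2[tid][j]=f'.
Answer: L1[2]=2 -> L2[2][3]=96

Derivation:
vaddr = 354 = 0b101100010
Split: l1_idx=2, l2_idx=3, offset=2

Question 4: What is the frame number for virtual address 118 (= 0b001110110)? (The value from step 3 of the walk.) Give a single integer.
vaddr = 118: l1_idx=0, l2_idx=3
L1[0] = 0; L2[0][3] = 67

Answer: 67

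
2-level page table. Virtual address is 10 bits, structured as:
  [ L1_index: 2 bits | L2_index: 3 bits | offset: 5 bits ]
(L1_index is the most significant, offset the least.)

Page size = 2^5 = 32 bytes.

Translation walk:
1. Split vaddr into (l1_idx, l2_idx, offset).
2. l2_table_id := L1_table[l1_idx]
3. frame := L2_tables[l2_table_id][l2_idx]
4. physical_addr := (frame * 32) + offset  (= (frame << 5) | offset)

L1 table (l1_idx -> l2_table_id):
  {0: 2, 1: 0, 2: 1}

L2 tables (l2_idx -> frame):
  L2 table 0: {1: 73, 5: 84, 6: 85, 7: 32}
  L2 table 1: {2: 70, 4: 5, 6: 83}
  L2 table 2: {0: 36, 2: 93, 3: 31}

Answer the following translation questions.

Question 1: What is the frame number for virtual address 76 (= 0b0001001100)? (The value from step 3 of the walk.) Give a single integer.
Answer: 93

Derivation:
vaddr = 76: l1_idx=0, l2_idx=2
L1[0] = 2; L2[2][2] = 93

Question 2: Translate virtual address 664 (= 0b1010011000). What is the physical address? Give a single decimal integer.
Answer: 184

Derivation:
vaddr = 664 = 0b1010011000
Split: l1_idx=2, l2_idx=4, offset=24
L1[2] = 1
L2[1][4] = 5
paddr = 5 * 32 + 24 = 184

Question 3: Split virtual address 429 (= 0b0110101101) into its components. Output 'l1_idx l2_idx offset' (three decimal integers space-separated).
vaddr = 429 = 0b0110101101
  top 2 bits -> l1_idx = 1
  next 3 bits -> l2_idx = 5
  bottom 5 bits -> offset = 13

Answer: 1 5 13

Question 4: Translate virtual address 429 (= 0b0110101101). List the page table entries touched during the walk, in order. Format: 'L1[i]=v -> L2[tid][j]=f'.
vaddr = 429 = 0b0110101101
Split: l1_idx=1, l2_idx=5, offset=13

Answer: L1[1]=0 -> L2[0][5]=84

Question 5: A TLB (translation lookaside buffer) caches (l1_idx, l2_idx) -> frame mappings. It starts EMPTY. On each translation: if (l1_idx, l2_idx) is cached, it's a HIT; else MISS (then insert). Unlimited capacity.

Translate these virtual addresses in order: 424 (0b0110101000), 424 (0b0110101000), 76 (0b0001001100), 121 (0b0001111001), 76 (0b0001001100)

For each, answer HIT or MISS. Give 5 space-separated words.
vaddr=424: (1,5) not in TLB -> MISS, insert
vaddr=424: (1,5) in TLB -> HIT
vaddr=76: (0,2) not in TLB -> MISS, insert
vaddr=121: (0,3) not in TLB -> MISS, insert
vaddr=76: (0,2) in TLB -> HIT

Answer: MISS HIT MISS MISS HIT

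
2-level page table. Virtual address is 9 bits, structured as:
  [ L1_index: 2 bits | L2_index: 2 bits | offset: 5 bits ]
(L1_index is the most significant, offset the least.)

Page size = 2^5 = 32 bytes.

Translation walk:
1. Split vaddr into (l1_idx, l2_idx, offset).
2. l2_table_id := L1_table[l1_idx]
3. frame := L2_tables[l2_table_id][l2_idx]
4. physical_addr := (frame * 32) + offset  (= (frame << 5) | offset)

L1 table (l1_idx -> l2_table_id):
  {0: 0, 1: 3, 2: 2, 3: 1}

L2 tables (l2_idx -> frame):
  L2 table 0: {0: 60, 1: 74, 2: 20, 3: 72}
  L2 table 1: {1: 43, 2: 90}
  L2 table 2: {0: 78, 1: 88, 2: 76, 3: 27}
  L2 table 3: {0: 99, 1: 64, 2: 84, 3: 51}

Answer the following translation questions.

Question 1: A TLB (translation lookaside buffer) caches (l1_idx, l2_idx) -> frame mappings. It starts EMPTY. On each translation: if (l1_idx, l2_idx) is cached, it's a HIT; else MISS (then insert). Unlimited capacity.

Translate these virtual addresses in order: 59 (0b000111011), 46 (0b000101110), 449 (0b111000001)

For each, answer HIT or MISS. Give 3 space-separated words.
vaddr=59: (0,1) not in TLB -> MISS, insert
vaddr=46: (0,1) in TLB -> HIT
vaddr=449: (3,2) not in TLB -> MISS, insert

Answer: MISS HIT MISS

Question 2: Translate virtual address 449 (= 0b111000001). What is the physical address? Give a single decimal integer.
vaddr = 449 = 0b111000001
Split: l1_idx=3, l2_idx=2, offset=1
L1[3] = 1
L2[1][2] = 90
paddr = 90 * 32 + 1 = 2881

Answer: 2881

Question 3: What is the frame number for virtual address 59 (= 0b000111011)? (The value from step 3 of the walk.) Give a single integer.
Answer: 74

Derivation:
vaddr = 59: l1_idx=0, l2_idx=1
L1[0] = 0; L2[0][1] = 74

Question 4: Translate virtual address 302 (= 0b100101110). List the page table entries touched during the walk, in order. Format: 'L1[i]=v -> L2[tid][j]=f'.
vaddr = 302 = 0b100101110
Split: l1_idx=2, l2_idx=1, offset=14

Answer: L1[2]=2 -> L2[2][1]=88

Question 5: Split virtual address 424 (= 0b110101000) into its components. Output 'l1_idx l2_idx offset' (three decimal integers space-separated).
Answer: 3 1 8

Derivation:
vaddr = 424 = 0b110101000
  top 2 bits -> l1_idx = 3
  next 2 bits -> l2_idx = 1
  bottom 5 bits -> offset = 8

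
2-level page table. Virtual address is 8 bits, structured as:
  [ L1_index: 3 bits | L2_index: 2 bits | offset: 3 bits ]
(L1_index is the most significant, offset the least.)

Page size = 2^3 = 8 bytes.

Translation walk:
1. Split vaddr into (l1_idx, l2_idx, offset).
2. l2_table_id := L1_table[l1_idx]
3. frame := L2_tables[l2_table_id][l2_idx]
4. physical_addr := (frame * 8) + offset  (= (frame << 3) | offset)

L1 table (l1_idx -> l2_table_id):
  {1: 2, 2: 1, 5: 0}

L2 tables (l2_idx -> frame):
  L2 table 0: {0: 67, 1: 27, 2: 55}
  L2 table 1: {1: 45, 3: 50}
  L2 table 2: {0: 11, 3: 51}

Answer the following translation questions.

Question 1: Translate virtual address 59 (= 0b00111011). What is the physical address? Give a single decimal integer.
vaddr = 59 = 0b00111011
Split: l1_idx=1, l2_idx=3, offset=3
L1[1] = 2
L2[2][3] = 51
paddr = 51 * 8 + 3 = 411

Answer: 411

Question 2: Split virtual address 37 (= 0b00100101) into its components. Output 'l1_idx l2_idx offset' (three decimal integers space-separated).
Answer: 1 0 5

Derivation:
vaddr = 37 = 0b00100101
  top 3 bits -> l1_idx = 1
  next 2 bits -> l2_idx = 0
  bottom 3 bits -> offset = 5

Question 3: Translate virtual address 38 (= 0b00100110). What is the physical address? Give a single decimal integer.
Answer: 94

Derivation:
vaddr = 38 = 0b00100110
Split: l1_idx=1, l2_idx=0, offset=6
L1[1] = 2
L2[2][0] = 11
paddr = 11 * 8 + 6 = 94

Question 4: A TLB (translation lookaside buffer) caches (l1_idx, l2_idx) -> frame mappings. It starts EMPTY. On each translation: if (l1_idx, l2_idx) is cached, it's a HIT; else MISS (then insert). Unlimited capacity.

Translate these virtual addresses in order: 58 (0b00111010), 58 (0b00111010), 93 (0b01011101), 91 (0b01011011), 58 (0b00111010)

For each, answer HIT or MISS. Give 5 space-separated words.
vaddr=58: (1,3) not in TLB -> MISS, insert
vaddr=58: (1,3) in TLB -> HIT
vaddr=93: (2,3) not in TLB -> MISS, insert
vaddr=91: (2,3) in TLB -> HIT
vaddr=58: (1,3) in TLB -> HIT

Answer: MISS HIT MISS HIT HIT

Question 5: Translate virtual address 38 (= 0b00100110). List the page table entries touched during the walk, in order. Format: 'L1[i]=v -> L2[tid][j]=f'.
vaddr = 38 = 0b00100110
Split: l1_idx=1, l2_idx=0, offset=6

Answer: L1[1]=2 -> L2[2][0]=11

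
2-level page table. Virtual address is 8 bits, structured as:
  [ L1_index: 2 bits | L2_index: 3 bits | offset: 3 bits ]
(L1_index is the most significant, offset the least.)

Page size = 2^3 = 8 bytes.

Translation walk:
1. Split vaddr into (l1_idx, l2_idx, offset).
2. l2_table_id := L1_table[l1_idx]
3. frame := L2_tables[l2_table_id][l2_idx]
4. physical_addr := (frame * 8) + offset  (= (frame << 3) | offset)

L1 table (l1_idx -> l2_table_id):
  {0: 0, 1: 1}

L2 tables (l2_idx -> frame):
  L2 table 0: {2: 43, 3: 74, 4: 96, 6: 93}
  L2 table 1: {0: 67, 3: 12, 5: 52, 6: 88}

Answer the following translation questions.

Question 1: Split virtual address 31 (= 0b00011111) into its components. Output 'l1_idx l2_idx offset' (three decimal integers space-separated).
vaddr = 31 = 0b00011111
  top 2 bits -> l1_idx = 0
  next 3 bits -> l2_idx = 3
  bottom 3 bits -> offset = 7

Answer: 0 3 7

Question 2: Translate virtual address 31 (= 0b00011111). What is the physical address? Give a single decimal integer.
Answer: 599

Derivation:
vaddr = 31 = 0b00011111
Split: l1_idx=0, l2_idx=3, offset=7
L1[0] = 0
L2[0][3] = 74
paddr = 74 * 8 + 7 = 599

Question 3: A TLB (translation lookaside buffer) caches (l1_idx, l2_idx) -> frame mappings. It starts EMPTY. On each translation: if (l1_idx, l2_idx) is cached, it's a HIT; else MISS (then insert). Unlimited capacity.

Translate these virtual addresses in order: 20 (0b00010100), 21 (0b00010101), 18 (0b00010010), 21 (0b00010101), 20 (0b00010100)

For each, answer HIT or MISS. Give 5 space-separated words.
vaddr=20: (0,2) not in TLB -> MISS, insert
vaddr=21: (0,2) in TLB -> HIT
vaddr=18: (0,2) in TLB -> HIT
vaddr=21: (0,2) in TLB -> HIT
vaddr=20: (0,2) in TLB -> HIT

Answer: MISS HIT HIT HIT HIT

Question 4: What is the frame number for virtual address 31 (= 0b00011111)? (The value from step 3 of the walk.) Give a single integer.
Answer: 74

Derivation:
vaddr = 31: l1_idx=0, l2_idx=3
L1[0] = 0; L2[0][3] = 74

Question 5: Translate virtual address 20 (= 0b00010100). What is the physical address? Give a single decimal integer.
Answer: 348

Derivation:
vaddr = 20 = 0b00010100
Split: l1_idx=0, l2_idx=2, offset=4
L1[0] = 0
L2[0][2] = 43
paddr = 43 * 8 + 4 = 348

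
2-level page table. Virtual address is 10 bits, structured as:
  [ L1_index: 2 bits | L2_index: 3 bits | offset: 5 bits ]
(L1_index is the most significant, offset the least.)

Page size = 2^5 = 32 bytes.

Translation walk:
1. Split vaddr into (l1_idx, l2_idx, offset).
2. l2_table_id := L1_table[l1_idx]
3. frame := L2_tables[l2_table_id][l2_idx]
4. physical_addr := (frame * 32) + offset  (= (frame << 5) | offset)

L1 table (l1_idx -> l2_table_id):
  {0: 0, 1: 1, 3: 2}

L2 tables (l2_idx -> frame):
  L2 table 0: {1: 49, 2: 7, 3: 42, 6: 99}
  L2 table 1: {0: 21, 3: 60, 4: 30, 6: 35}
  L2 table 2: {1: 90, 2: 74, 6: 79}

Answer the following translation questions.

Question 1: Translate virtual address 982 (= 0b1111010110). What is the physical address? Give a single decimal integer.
vaddr = 982 = 0b1111010110
Split: l1_idx=3, l2_idx=6, offset=22
L1[3] = 2
L2[2][6] = 79
paddr = 79 * 32 + 22 = 2550

Answer: 2550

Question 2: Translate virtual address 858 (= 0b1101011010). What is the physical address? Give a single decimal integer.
vaddr = 858 = 0b1101011010
Split: l1_idx=3, l2_idx=2, offset=26
L1[3] = 2
L2[2][2] = 74
paddr = 74 * 32 + 26 = 2394

Answer: 2394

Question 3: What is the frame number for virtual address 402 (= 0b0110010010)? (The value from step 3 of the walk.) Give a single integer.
Answer: 30

Derivation:
vaddr = 402: l1_idx=1, l2_idx=4
L1[1] = 1; L2[1][4] = 30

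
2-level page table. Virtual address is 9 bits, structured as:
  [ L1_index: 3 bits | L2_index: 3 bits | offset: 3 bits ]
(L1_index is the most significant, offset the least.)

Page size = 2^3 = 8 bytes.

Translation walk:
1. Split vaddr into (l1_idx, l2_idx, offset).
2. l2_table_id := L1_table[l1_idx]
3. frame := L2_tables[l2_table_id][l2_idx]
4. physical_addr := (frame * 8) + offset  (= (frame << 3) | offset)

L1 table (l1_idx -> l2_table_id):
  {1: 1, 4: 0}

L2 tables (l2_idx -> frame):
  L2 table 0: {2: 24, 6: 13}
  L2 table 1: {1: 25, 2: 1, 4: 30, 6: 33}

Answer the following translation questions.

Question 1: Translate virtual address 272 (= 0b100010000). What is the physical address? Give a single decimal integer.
Answer: 192

Derivation:
vaddr = 272 = 0b100010000
Split: l1_idx=4, l2_idx=2, offset=0
L1[4] = 0
L2[0][2] = 24
paddr = 24 * 8 + 0 = 192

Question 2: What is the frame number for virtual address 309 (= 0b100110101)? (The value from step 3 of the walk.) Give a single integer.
Answer: 13

Derivation:
vaddr = 309: l1_idx=4, l2_idx=6
L1[4] = 0; L2[0][6] = 13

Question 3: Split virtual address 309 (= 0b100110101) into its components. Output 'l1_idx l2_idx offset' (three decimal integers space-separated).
Answer: 4 6 5

Derivation:
vaddr = 309 = 0b100110101
  top 3 bits -> l1_idx = 4
  next 3 bits -> l2_idx = 6
  bottom 3 bits -> offset = 5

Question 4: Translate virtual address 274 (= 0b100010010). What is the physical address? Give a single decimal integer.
vaddr = 274 = 0b100010010
Split: l1_idx=4, l2_idx=2, offset=2
L1[4] = 0
L2[0][2] = 24
paddr = 24 * 8 + 2 = 194

Answer: 194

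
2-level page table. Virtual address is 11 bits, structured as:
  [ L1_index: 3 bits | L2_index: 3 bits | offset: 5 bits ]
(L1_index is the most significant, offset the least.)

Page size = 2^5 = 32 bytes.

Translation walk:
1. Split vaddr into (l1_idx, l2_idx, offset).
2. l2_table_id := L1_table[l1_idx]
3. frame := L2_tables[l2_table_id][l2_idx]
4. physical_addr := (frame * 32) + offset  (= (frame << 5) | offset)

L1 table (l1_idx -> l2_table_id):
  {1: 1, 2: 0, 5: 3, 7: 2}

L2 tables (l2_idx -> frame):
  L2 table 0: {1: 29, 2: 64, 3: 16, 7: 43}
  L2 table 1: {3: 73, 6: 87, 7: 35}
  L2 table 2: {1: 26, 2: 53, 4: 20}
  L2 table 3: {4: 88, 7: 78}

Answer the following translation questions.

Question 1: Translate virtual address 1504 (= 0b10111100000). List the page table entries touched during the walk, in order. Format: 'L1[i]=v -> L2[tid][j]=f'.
vaddr = 1504 = 0b10111100000
Split: l1_idx=5, l2_idx=7, offset=0

Answer: L1[5]=3 -> L2[3][7]=78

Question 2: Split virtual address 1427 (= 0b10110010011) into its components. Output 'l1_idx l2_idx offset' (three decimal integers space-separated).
vaddr = 1427 = 0b10110010011
  top 3 bits -> l1_idx = 5
  next 3 bits -> l2_idx = 4
  bottom 5 bits -> offset = 19

Answer: 5 4 19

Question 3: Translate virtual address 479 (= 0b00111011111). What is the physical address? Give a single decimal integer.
Answer: 2815

Derivation:
vaddr = 479 = 0b00111011111
Split: l1_idx=1, l2_idx=6, offset=31
L1[1] = 1
L2[1][6] = 87
paddr = 87 * 32 + 31 = 2815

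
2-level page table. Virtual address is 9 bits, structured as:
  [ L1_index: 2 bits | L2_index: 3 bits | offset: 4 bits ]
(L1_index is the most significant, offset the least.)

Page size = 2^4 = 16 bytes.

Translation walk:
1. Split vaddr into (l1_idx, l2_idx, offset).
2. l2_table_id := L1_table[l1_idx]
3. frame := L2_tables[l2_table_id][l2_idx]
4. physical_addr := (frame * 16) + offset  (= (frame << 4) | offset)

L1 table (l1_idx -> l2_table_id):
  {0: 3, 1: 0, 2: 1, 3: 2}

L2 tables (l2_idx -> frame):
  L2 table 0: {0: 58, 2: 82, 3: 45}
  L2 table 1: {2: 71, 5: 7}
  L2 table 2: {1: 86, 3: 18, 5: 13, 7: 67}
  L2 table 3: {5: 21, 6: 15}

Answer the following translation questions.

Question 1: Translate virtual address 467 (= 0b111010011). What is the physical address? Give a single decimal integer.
Answer: 211

Derivation:
vaddr = 467 = 0b111010011
Split: l1_idx=3, l2_idx=5, offset=3
L1[3] = 2
L2[2][5] = 13
paddr = 13 * 16 + 3 = 211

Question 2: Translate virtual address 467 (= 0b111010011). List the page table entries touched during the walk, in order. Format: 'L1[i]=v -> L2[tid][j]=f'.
Answer: L1[3]=2 -> L2[2][5]=13

Derivation:
vaddr = 467 = 0b111010011
Split: l1_idx=3, l2_idx=5, offset=3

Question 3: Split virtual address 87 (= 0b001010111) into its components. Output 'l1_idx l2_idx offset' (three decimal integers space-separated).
vaddr = 87 = 0b001010111
  top 2 bits -> l1_idx = 0
  next 3 bits -> l2_idx = 5
  bottom 4 bits -> offset = 7

Answer: 0 5 7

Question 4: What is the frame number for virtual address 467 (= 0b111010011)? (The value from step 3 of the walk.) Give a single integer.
vaddr = 467: l1_idx=3, l2_idx=5
L1[3] = 2; L2[2][5] = 13

Answer: 13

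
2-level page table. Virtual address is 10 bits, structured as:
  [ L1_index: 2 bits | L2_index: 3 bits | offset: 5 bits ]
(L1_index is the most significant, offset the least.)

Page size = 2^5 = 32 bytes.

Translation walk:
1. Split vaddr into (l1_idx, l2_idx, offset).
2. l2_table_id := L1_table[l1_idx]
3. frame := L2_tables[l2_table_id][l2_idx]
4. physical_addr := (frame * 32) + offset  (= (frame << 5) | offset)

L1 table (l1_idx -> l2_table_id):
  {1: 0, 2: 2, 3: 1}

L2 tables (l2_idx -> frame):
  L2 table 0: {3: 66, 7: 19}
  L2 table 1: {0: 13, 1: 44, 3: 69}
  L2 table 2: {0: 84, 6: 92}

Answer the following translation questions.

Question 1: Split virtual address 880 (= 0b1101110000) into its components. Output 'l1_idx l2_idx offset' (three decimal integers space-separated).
Answer: 3 3 16

Derivation:
vaddr = 880 = 0b1101110000
  top 2 bits -> l1_idx = 3
  next 3 bits -> l2_idx = 3
  bottom 5 bits -> offset = 16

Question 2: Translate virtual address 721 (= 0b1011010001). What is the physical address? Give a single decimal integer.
vaddr = 721 = 0b1011010001
Split: l1_idx=2, l2_idx=6, offset=17
L1[2] = 2
L2[2][6] = 92
paddr = 92 * 32 + 17 = 2961

Answer: 2961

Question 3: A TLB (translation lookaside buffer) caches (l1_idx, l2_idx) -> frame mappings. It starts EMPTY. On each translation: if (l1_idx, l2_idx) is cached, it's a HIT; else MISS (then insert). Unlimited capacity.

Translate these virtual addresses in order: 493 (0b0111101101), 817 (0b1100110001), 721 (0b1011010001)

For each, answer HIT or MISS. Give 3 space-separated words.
Answer: MISS MISS MISS

Derivation:
vaddr=493: (1,7) not in TLB -> MISS, insert
vaddr=817: (3,1) not in TLB -> MISS, insert
vaddr=721: (2,6) not in TLB -> MISS, insert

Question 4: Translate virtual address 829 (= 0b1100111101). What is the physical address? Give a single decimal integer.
Answer: 1437

Derivation:
vaddr = 829 = 0b1100111101
Split: l1_idx=3, l2_idx=1, offset=29
L1[3] = 1
L2[1][1] = 44
paddr = 44 * 32 + 29 = 1437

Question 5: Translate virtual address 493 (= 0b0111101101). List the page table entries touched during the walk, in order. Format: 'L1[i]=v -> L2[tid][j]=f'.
vaddr = 493 = 0b0111101101
Split: l1_idx=1, l2_idx=7, offset=13

Answer: L1[1]=0 -> L2[0][7]=19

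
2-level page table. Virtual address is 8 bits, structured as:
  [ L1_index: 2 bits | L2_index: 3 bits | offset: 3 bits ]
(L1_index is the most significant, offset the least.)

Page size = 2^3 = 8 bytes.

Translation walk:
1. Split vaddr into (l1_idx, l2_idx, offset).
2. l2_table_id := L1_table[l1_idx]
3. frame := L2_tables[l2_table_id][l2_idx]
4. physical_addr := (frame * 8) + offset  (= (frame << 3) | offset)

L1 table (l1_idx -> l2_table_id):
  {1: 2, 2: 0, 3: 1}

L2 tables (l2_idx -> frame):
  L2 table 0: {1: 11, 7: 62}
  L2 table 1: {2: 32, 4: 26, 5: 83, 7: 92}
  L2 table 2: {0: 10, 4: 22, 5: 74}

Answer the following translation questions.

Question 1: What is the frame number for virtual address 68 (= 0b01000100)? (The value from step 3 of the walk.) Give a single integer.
vaddr = 68: l1_idx=1, l2_idx=0
L1[1] = 2; L2[2][0] = 10

Answer: 10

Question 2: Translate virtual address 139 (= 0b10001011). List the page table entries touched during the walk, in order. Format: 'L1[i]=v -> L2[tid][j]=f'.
Answer: L1[2]=0 -> L2[0][1]=11

Derivation:
vaddr = 139 = 0b10001011
Split: l1_idx=2, l2_idx=1, offset=3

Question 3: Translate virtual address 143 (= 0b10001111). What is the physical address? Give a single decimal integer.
Answer: 95

Derivation:
vaddr = 143 = 0b10001111
Split: l1_idx=2, l2_idx=1, offset=7
L1[2] = 0
L2[0][1] = 11
paddr = 11 * 8 + 7 = 95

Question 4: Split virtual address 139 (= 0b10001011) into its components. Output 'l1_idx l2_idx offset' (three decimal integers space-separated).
Answer: 2 1 3

Derivation:
vaddr = 139 = 0b10001011
  top 2 bits -> l1_idx = 2
  next 3 bits -> l2_idx = 1
  bottom 3 bits -> offset = 3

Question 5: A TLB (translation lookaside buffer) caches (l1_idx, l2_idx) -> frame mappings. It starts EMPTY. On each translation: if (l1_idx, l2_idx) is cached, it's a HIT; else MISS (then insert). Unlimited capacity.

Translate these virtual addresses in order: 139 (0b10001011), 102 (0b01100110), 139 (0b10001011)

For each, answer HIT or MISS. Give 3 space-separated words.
Answer: MISS MISS HIT

Derivation:
vaddr=139: (2,1) not in TLB -> MISS, insert
vaddr=102: (1,4) not in TLB -> MISS, insert
vaddr=139: (2,1) in TLB -> HIT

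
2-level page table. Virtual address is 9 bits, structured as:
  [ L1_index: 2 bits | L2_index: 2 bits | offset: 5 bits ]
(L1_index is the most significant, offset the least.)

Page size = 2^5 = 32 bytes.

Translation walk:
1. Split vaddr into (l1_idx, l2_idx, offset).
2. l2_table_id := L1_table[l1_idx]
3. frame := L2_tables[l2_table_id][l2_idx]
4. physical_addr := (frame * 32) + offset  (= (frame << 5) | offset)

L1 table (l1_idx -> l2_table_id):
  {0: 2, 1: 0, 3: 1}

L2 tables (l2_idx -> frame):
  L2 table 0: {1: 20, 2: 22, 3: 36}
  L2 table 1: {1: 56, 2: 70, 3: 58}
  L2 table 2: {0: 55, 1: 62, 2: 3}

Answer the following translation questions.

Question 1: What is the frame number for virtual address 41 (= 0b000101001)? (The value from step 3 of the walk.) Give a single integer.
vaddr = 41: l1_idx=0, l2_idx=1
L1[0] = 2; L2[2][1] = 62

Answer: 62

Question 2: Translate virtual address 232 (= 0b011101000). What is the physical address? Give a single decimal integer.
Answer: 1160

Derivation:
vaddr = 232 = 0b011101000
Split: l1_idx=1, l2_idx=3, offset=8
L1[1] = 0
L2[0][3] = 36
paddr = 36 * 32 + 8 = 1160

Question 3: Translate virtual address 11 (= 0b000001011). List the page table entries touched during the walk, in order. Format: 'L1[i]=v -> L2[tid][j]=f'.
Answer: L1[0]=2 -> L2[2][0]=55

Derivation:
vaddr = 11 = 0b000001011
Split: l1_idx=0, l2_idx=0, offset=11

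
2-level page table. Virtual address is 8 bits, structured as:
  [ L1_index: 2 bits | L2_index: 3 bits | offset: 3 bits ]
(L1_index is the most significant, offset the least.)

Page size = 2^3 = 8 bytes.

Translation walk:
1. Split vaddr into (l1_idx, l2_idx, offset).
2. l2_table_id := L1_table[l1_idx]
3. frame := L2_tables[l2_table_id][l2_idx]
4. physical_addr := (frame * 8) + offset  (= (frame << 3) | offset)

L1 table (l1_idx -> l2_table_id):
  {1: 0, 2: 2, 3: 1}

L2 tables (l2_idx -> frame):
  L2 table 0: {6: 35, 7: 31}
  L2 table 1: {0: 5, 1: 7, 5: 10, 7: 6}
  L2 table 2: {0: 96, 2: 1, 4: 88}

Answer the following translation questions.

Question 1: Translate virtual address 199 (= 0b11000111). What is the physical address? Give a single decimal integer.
Answer: 47

Derivation:
vaddr = 199 = 0b11000111
Split: l1_idx=3, l2_idx=0, offset=7
L1[3] = 1
L2[1][0] = 5
paddr = 5 * 8 + 7 = 47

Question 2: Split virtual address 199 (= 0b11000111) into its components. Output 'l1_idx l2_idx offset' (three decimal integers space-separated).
vaddr = 199 = 0b11000111
  top 2 bits -> l1_idx = 3
  next 3 bits -> l2_idx = 0
  bottom 3 bits -> offset = 7

Answer: 3 0 7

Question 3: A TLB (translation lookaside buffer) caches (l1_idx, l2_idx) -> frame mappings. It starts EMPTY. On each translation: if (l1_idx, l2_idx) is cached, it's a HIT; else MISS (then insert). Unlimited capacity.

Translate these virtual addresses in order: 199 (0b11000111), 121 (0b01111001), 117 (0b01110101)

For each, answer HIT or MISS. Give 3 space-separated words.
vaddr=199: (3,0) not in TLB -> MISS, insert
vaddr=121: (1,7) not in TLB -> MISS, insert
vaddr=117: (1,6) not in TLB -> MISS, insert

Answer: MISS MISS MISS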